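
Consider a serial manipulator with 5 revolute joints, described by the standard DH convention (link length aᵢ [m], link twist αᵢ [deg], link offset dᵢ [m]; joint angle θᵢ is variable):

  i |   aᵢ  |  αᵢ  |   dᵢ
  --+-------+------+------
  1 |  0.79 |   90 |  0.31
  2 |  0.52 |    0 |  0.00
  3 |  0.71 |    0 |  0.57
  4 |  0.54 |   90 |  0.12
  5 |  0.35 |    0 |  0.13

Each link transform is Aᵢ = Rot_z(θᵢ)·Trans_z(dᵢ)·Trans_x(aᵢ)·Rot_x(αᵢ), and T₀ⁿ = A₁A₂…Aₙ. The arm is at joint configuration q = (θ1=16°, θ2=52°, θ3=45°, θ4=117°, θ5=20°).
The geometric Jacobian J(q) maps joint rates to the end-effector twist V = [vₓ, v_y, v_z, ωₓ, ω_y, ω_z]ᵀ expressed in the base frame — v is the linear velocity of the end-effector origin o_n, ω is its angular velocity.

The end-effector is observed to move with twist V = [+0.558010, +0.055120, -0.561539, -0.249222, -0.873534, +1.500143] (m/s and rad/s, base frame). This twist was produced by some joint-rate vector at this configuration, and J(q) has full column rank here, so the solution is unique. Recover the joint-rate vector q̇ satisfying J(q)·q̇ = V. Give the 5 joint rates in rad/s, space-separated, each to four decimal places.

0.7880 0.1330 0.4470 0.1910 0.8590

o_n = [0.4448, -0.7148, 1.0464]
J₁: ẑ×o_n = [0.7148, 0.4448, -0.0000], ω = ẑ
J2: z=[0.2756, -0.9613, 0.0000] o=[0.7594, 0.2178, 0.3100] → [-0.7078, -0.2030, -0.5594, 0.2756, -0.9613, 0.0000]
J3: z=[0.2756, -0.9613, 0.0000] o=[1.0671, 0.3060, 0.7198] → [-0.3140, -0.0900, -0.8796, 0.2756, -0.9613, 0.0000]
J4: z=[0.2756, -0.9613, 0.0000] o=[1.1411, -0.2658, 1.4245] → [0.3635, 0.1042, -0.7930, 0.2756, -0.9613, 0.0000]
J5: z=[-0.5375, -0.1541, 0.8290] o=[0.7438, -0.5045, 1.1225] → [0.1861, -0.2888, 0.0669, -0.5375, -0.1541, 0.8290]
q̇ = J⁺·V = [0.7880, 0.1330, 0.4470, 0.1910, 0.8590]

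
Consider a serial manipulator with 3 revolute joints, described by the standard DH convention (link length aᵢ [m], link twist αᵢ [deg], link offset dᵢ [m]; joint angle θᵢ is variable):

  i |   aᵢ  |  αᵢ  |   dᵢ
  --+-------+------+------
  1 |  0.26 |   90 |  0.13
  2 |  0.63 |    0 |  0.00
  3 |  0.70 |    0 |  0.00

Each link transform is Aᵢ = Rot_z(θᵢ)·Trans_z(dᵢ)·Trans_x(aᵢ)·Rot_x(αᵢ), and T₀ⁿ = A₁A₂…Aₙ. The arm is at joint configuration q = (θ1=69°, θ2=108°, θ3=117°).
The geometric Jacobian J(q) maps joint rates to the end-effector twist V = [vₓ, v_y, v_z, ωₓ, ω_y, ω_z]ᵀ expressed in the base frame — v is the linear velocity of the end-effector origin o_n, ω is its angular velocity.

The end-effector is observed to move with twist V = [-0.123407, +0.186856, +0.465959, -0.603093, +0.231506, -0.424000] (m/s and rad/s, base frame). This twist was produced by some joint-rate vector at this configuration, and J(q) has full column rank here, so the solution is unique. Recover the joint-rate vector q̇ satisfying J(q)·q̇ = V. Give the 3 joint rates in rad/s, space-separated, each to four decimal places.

o_n = [-0.1540, -0.4011, 0.2342]
J₁: ẑ×o_n = [0.4011, -0.1540, 0.0000], ω = ẑ
J2: z=[0.9336, -0.3584, 0.0000] o=[0.0932, 0.2427, 0.1300] → [-0.0373, -0.0973, -0.6897, 0.9336, -0.3584, 0.0000]
J3: z=[0.9336, -0.3584, 0.0000] o=[0.0234, 0.0610, 0.7292] → [0.1774, 0.4621, -0.4950, 0.9336, -0.3584, 0.0000]
q̇ = J⁺·V = [-0.4240, -0.7510, 0.1050]

-0.4240 -0.7510 0.1050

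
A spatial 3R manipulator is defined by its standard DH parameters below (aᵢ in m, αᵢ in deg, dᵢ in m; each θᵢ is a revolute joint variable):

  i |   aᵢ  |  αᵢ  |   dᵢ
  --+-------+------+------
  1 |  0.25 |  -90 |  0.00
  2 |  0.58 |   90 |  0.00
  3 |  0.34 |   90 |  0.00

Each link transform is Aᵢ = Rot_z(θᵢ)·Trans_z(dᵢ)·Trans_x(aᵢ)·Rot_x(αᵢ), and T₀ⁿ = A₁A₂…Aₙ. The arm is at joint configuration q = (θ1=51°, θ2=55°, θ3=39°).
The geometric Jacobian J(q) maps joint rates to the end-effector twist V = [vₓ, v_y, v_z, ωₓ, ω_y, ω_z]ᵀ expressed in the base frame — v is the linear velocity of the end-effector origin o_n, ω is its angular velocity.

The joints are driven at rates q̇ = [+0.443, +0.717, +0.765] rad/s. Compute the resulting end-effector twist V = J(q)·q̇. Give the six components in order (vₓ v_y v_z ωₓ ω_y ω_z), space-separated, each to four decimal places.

o_n = [0.2958, 0.7053, -0.6916]
J₁: ẑ×o_n = [-0.7053, 0.2958, 0.0000], ω = ẑ
J2: z=[-0.7771, 0.6293, 0.0000] o=[0.1573, 0.1943, 0.0000] → [-0.4352, -0.5374, -0.4842, -0.7771, 0.6293, 0.0000]
J3: z=[0.5155, 0.6366, 0.5736] o=[0.3667, 0.4528, -0.4751] → [-0.2826, 0.0709, 0.1753, 0.5155, 0.6366, 0.5736]
V = J·q̇ = [-0.8406, -0.2001, -0.2131, -0.1628, 0.9382, 0.8818]

-0.8406 -0.2001 -0.2131 -0.1628 0.9382 0.8818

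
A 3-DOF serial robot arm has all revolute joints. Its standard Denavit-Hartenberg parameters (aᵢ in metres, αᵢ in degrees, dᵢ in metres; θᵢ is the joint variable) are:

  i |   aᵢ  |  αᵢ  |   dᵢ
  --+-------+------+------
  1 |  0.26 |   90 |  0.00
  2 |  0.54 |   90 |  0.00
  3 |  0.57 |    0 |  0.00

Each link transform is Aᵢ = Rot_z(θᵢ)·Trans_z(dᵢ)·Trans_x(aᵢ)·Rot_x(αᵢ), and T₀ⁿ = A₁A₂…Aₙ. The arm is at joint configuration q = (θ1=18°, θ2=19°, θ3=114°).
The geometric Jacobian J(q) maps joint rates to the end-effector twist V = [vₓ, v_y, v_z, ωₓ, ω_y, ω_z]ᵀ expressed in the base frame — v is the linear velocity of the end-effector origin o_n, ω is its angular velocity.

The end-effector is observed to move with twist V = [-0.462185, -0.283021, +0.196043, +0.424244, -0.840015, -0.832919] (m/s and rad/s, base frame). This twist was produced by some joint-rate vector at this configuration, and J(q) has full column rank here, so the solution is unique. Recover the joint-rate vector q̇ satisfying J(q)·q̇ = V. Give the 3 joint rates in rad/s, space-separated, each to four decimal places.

o_n = [0.6853, -0.3249, 0.1003]
J₁: ẑ×o_n = [0.3249, 0.6853, -0.0000], ω = ẑ
J2: z=[0.3090, -0.9511, 0.0000] o=[0.2473, 0.0803, 0.0000] → [-0.0954, -0.0310, 0.2914, 0.3090, -0.9511, 0.0000]
J3: z=[0.3096, 0.1006, -0.9455] o=[0.7329, 0.2381, 0.1758] → [-0.5399, 0.0683, -0.1695, 0.3096, 0.1006, -0.9455]
q̇ = J⁺·V = [-0.4150, 0.9300, 0.4420]

-0.4150 0.9300 0.4420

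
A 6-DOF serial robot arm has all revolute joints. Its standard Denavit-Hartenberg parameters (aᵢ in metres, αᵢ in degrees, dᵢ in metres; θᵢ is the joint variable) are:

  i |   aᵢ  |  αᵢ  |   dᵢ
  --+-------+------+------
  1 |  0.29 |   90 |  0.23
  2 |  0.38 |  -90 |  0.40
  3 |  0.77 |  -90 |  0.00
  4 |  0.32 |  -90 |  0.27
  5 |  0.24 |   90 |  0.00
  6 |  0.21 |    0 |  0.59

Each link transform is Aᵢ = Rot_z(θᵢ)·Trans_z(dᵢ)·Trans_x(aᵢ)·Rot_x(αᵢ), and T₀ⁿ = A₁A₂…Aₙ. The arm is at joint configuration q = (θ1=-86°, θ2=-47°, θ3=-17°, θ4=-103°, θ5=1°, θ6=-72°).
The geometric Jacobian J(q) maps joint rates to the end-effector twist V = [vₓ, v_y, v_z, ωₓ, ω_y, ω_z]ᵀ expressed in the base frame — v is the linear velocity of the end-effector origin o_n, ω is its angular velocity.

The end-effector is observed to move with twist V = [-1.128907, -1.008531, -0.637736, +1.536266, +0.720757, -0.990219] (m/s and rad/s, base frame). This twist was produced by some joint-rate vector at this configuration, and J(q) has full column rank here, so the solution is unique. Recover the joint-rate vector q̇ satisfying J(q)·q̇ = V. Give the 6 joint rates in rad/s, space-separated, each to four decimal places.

o_n = [0.3892, -1.3977, -0.1417]
J₁: ẑ×o_n = [1.3977, 0.3892, -0.0000], ω = ẑ
J2: z=[-0.9976, -0.0698, 0.0000] o=[0.0202, -0.2893, 0.2300] → [0.0259, -0.3708, 1.1314, -0.9976, -0.0698, 0.0000]
J3: z=[0.0510, -0.7296, 0.6820] o=[-0.3607, -0.5757, -0.0479] → [0.6290, 0.5163, 0.5052, 0.0510, -0.7296, 0.6820]
J4: z=[0.9679, -0.1322, -0.2138] o=[-0.5503, -1.0924, -0.5865] → [-0.1241, -0.6313, -0.1712, 0.9679, -0.1322, -0.2138]
J5: z=[-0.2284, -0.8179, -0.5281] o=[-0.2553, -1.3073, -0.3812] → [-0.2436, -0.2857, 0.5478, -0.2284, -0.8179, -0.5281]
J6: z=[0.9696, -0.1420, -0.1995] o=[-0.2341, -1.4411, -0.1831] → [0.0028, -0.1644, 0.1306, 0.9696, -0.1420, -0.1995]
q̇ = J⁺·V = [-0.5610, 0.0350, -0.6210, 0.8010, -0.5840, 0.7160]

-0.5610 0.0350 -0.6210 0.8010 -0.5840 0.7160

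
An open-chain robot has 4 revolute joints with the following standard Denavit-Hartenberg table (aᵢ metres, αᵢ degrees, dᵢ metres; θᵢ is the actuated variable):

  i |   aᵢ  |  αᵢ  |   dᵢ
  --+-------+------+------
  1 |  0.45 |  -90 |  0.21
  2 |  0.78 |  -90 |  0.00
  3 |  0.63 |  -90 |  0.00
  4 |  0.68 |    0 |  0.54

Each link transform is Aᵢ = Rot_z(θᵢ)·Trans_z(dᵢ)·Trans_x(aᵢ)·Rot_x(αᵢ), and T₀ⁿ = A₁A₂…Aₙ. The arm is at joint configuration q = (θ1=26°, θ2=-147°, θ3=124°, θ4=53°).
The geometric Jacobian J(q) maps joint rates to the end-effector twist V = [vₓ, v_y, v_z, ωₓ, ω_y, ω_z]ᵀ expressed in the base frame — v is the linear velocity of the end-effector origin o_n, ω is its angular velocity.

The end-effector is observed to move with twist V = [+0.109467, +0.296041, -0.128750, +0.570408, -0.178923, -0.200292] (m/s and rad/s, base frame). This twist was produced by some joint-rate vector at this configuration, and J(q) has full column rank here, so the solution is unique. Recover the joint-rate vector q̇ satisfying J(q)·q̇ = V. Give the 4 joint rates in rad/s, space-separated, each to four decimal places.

0.5360 -0.9270 -0.3810 0.9230

o_n = [0.5715, -0.3439, -0.3810]
J₁: ẑ×o_n = [0.3439, 0.5715, -0.0000], ω = ẑ
J2: z=[-0.4384, 0.8988, 0.0000] o=[0.4045, 0.1973, 0.2100] → [-0.5312, -0.2591, 0.0871, -0.4384, 0.8988, 0.0000]
J3: z=[0.4895, 0.2388, 0.8387] o=[-0.1835, -0.0895, 0.6348] → [-0.0292, 1.1304, -0.3048, 0.4895, 0.2388, 0.8387]
J4: z=[0.3798, 0.8074, -0.4515] o=[0.3110, -0.4294, 0.4429] → [-0.6266, 0.1953, -0.1778, 0.3798, 0.8074, -0.4515]
q̇ = J⁺·V = [0.5360, -0.9270, -0.3810, 0.9230]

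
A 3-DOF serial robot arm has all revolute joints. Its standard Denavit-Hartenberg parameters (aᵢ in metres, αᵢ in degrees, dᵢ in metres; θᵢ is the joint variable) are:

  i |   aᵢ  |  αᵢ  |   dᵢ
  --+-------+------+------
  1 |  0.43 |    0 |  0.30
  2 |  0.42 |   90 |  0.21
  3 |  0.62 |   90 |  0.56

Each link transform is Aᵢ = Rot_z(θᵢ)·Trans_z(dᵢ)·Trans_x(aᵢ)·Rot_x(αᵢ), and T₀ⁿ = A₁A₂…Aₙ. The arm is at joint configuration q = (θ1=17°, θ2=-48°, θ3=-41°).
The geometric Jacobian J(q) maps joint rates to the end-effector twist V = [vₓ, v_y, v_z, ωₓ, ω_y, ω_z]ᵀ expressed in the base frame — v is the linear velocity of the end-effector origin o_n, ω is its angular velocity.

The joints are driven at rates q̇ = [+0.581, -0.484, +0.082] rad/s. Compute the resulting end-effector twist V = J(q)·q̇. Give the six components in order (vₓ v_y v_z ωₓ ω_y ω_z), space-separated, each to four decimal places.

0.0465 0.2676 0.0384 -0.0422 -0.0703 0.0970

o_n = [0.8839, -0.8116, 0.1032]
J₁: ẑ×o_n = [0.8116, 0.8839, -0.0000], ω = ẑ
J2: z=[0.0000, 0.0000, 1.0000] o=[0.4112, 0.1257, 0.3000] → [0.9373, 0.4727, -0.0000, 0.0000, 0.0000, 1.0000]
J3: z=[-0.5150, -0.8572, 0.0000] o=[0.7712, -0.0906, 0.5100] → [0.3487, -0.2095, 0.4679, -0.5150, -0.8572, 0.0000]
V = J·q̇ = [0.0465, 0.2676, 0.0384, -0.0422, -0.0703, 0.0970]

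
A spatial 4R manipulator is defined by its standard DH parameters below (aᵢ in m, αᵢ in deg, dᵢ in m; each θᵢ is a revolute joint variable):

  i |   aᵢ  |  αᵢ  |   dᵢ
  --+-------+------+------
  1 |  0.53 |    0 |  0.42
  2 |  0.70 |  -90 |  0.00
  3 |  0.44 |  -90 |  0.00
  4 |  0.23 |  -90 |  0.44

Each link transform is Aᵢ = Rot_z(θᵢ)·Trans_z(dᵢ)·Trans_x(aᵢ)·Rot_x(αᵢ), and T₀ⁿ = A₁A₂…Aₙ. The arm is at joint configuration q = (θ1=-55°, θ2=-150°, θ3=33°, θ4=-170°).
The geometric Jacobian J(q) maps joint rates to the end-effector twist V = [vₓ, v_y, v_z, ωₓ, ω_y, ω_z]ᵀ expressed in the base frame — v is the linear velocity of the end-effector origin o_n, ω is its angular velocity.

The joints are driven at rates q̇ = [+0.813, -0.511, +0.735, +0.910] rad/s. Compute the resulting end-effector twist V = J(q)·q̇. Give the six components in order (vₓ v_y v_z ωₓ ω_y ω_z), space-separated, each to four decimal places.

0.4908 -0.2576 0.0247 0.1386 -0.8756 -0.4612

o_n = [-0.2924, -0.2001, -0.0653]
J₁: ẑ×o_n = [0.2001, -0.2924, 0.0000], ω = ẑ
J2: z=[0.0000, 0.0000, 1.0000] o=[0.3040, -0.4342, 0.4200] → [-0.2340, -0.5964, 0.0000, 0.0000, 0.0000, 1.0000]
J3: z=[-0.4226, -0.9063, 0.0000] o=[-0.3304, -0.1383, 0.4200] → [0.4398, -0.2051, 0.0606, -0.4226, -0.9063, 0.0000]
J4: z=[0.4936, -0.2302, -0.8387] o=[-0.6649, 0.0176, 0.1804] → [-0.1261, -0.1911, -0.0218, 0.4936, -0.2302, -0.8387]
V = J·q̇ = [0.4908, -0.2576, 0.0247, 0.1386, -0.8756, -0.4612]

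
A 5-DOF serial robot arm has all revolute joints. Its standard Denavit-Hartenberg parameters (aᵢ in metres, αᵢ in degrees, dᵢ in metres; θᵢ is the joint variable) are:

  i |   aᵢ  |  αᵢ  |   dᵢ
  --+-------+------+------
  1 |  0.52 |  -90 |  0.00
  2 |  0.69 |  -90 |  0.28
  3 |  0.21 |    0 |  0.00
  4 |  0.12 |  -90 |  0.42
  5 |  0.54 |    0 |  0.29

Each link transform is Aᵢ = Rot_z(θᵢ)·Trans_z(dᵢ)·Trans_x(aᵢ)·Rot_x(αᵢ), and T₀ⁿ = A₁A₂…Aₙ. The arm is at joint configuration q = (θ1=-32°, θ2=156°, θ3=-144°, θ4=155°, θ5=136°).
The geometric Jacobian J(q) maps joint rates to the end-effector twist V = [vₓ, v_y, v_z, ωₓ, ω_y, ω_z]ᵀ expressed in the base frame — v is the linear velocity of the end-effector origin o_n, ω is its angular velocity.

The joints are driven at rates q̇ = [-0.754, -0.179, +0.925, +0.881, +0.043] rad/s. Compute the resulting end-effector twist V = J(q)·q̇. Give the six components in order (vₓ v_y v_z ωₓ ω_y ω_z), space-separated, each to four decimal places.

0.6226 0.1963 0.1106 -0.7338 0.1977 0.8992

o_n = [0.3597, -0.0243, -0.0409]
J₁: ẑ×o_n = [0.0243, 0.3597, -0.0000], ω = ẑ
J2: z=[0.5299, 0.8480, 0.0000] o=[0.4410, -0.2756, 0.0000] → [-0.0346, 0.0217, 0.2021, 0.5299, 0.8480, 0.0000]
J3: z=[-0.3449, 0.2155, 0.9135] o=[0.0548, 0.2959, -0.2806] → [0.3442, 0.3612, 0.0447, -0.3449, 0.2155, 0.9135]
J4: z=[-0.3449, 0.2155, 0.9135] o=[0.2518, 0.3184, -0.2115] → [0.3498, 0.1574, 0.0950, -0.3449, 0.2155, 0.9135]
J5: z=[-0.3724, -0.9248, 0.0776] o=[0.0036, 0.4465, 0.1242] → [0.1892, -0.0338, 0.5046, -0.3724, -0.9248, 0.0776]
V = J·q̇ = [0.6226, 0.1963, 0.1106, -0.7338, 0.1977, 0.8992]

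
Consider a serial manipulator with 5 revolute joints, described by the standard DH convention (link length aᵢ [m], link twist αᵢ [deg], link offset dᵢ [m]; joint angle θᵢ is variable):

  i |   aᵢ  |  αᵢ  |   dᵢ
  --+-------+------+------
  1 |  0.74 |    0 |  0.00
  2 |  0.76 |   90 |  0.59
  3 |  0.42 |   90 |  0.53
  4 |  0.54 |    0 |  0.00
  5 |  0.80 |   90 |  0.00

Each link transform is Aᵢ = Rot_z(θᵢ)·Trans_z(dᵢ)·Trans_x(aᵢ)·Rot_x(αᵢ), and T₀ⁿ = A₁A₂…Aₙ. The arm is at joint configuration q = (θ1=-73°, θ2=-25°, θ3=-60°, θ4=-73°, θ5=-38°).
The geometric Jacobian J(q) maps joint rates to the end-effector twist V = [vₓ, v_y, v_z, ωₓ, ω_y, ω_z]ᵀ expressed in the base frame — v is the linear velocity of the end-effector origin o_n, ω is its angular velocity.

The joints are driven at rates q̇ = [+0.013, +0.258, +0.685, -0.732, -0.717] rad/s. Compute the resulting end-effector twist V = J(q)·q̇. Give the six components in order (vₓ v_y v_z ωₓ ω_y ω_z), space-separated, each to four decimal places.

o_n = [0.8165, -1.7065, 0.3378]
J₁: ẑ×o_n = [1.7065, 0.8165, -0.0000], ω = ẑ
J2: z=[0.0000, 0.0000, 1.0000] o=[0.2164, -0.7077, 0.0000] → [0.9988, 0.6001, -0.0000, 0.0000, 0.0000, 1.0000]
J3: z=[-0.9903, 0.1392, 0.0000] o=[0.1106, -1.4603, 0.5900] → [-0.0351, -0.2497, 0.1456, -0.9903, 0.1392, 0.0000]
J4: z=[0.1205, 0.8576, -0.5000] o=[-0.4435, -1.5945, 0.2263] → [0.0397, -0.6434, -1.0940, 0.1205, 0.8576, -0.5000]
J5: z=[0.1205, 0.8576, -0.5000] o=[0.0569, -1.7445, 0.0895] → [0.2319, -0.4097, -0.6468, 0.1205, 0.8576, -0.5000]
V = J·q̇ = [0.0605, 0.7591, 1.3643, -0.8530, -1.1473, 0.9955]

0.0605 0.7591 1.3643 -0.8530 -1.1473 0.9955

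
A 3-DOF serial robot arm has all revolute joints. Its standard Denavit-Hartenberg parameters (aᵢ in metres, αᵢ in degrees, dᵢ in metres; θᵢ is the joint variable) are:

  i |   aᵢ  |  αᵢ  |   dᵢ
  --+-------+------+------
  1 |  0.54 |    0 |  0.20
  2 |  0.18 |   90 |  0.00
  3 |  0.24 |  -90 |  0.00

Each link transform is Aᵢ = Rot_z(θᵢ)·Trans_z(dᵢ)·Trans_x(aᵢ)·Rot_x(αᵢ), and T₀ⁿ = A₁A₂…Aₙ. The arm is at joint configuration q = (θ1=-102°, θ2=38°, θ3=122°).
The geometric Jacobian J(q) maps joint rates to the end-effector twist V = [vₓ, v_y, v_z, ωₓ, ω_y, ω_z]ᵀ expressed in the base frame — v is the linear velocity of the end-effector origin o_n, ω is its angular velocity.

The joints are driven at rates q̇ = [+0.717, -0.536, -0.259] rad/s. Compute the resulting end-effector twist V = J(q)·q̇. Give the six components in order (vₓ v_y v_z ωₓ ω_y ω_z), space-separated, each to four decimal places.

o_n = [-0.0891, -0.5757, 0.4035]
J₁: ẑ×o_n = [0.5757, -0.0891, 0.0000], ω = ẑ
J2: z=[0.0000, 0.0000, 1.0000] o=[-0.1123, -0.5282, 0.2000] → [0.0475, 0.0232, -0.0000, 0.0000, 0.0000, 1.0000]
J3: z=[-0.8988, -0.4384, 0.0000] o=[-0.0334, -0.6900, 0.2000] → [-0.0892, 0.1829, -0.1272, -0.8988, -0.4384, 0.0000]
V = J·q̇ = [0.4104, -0.1237, 0.0329, 0.2328, 0.1135, 0.1810]

0.4104 -0.1237 0.0329 0.2328 0.1135 0.1810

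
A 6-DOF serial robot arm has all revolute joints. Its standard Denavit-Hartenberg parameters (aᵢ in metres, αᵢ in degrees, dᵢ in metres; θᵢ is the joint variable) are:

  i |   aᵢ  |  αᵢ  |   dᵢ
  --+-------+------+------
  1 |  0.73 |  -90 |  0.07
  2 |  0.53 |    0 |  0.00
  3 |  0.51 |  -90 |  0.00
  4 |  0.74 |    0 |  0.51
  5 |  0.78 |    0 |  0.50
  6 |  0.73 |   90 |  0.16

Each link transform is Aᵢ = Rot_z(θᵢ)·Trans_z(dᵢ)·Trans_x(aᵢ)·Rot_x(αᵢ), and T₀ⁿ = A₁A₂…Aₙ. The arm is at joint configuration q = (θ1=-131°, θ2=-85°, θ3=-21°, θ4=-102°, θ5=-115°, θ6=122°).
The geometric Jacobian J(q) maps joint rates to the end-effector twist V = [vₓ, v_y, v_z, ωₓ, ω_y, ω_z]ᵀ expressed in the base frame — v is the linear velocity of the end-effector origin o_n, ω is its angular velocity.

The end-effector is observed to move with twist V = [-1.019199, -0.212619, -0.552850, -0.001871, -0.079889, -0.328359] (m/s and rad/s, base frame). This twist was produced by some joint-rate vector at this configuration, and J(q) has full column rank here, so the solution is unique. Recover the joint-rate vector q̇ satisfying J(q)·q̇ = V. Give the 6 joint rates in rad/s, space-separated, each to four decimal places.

-0.3460 0.6770 -0.6260 -0.5750 0.8060 -0.1670

o_n = [-0.5660, -2.1473, 0.6029]
J₁: ẑ×o_n = [2.1473, -0.5660, 0.0000], ω = ẑ
J2: z=[0.7547, -0.6561, 0.0000] o=[-0.4789, -0.5509, 0.0700] → [-0.3496, -0.4022, -1.2619, 0.7547, -0.6561, 0.0000]
J3: z=[0.7547, -0.6561, 0.0000] o=[-0.5092, -0.5858, 0.5980] → [-0.0032, -0.0037, -1.2158, 0.7547, -0.6561, 0.0000]
J4: z=[-0.6306, -0.7255, 0.2756] o=[-0.4170, -0.4797, 1.0882] → [0.8118, -0.3472, 0.9436, -0.6306, -0.7255, 0.2756]
J5: z=[-0.6306, -0.7255, 0.2756] o=[-0.2202, -1.3566, 1.0809] → [0.5648, -0.3968, 0.2478, -0.6306, -0.7255, 0.2756]
J6: z=[-0.6306, -0.7255, 0.2756] o=[-1.0024, -1.5409, 0.6199] → [0.1795, 0.1095, 0.6991, -0.6306, -0.7255, 0.2756]
q̇ = J⁺·V = [-0.3460, 0.6770, -0.6260, -0.5750, 0.8060, -0.1670]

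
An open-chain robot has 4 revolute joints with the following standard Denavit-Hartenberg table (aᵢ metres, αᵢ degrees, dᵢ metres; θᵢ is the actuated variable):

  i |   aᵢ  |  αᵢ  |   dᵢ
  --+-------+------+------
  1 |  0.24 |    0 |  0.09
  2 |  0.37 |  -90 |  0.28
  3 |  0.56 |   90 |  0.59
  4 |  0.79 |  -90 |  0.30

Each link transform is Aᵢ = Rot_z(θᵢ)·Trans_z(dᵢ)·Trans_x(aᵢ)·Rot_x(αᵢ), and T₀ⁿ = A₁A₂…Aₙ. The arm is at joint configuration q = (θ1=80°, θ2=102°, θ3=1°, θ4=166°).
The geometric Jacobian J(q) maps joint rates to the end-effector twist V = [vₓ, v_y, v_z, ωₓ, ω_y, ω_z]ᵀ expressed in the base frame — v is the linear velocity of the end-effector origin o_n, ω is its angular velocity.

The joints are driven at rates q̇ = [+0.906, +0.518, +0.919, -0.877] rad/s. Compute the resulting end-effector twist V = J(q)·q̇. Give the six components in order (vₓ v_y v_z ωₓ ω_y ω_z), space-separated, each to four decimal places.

0.4831 -0.8510 0.1820 0.0474 -0.9179 0.5471

o_n = [-0.0997, -0.5502, 0.6736]
J₁: ẑ×o_n = [0.5502, -0.0997, 0.0000], ω = ẑ
J2: z=[0.0000, 0.0000, 1.0000] o=[0.0417, 0.2364, 0.0900] → [0.7865, -0.1414, 0.0000, 0.0000, 0.0000, 1.0000]
J3: z=[0.0349, -0.9994, 0.0000] o=[-0.3281, 0.2234, 0.3700] → [-0.3034, -0.0106, 0.2013, 0.0349, -0.9994, 0.0000]
J4: z=[-0.0174, -0.0006, 0.9998] o=[-0.8671, -0.3857, 0.3602] → [0.1642, 0.7727, 0.0033, -0.0174, -0.0006, 0.9998]
V = J·q̇ = [0.4831, -0.8510, 0.1820, 0.0474, -0.9179, 0.5471]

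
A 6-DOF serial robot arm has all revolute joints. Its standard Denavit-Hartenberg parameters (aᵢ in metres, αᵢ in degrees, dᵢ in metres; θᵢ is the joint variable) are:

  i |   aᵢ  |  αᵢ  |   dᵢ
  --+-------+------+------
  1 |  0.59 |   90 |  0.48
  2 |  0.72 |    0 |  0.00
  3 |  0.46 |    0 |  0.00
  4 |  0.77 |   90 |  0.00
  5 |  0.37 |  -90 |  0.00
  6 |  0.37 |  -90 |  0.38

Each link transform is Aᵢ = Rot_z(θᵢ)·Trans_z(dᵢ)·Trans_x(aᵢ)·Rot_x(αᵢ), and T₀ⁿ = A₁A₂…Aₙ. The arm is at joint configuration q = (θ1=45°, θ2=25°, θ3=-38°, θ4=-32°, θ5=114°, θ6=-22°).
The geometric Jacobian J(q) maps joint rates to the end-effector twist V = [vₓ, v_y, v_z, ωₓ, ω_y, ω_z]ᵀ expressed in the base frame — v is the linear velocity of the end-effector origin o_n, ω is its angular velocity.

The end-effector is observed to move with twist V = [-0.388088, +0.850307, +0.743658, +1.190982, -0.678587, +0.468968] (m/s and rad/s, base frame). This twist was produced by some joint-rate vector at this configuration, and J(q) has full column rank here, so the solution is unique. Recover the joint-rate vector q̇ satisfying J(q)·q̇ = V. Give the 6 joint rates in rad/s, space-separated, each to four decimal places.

o_n = [1.5440, 0.8413, 0.4889]
J₁: ẑ×o_n = [-0.8413, 1.5440, 0.0000], ω = ẑ
J2: z=[0.7071, -0.7071, 0.0000] o=[0.4172, 0.4172, 0.4800] → [-0.0063, -0.0063, 1.0967, 0.7071, -0.7071, 0.0000]
J3: z=[0.7071, -0.7071, 0.0000] o=[0.8786, 0.8786, 0.7843] → [0.2089, 0.2089, 0.4441, 0.7071, -0.7071, 0.0000]
J4: z=[0.7071, -0.7071, 0.0000] o=[1.1955, 1.1955, 0.6808] → [0.1357, 0.1357, -0.0041, 0.7071, -0.7071, 0.0000]
J5: z=[-0.5000, -0.5000, -0.7071] o=[1.5805, 1.5805, 0.1363] → [-0.6990, 0.2021, 0.3513, -0.5000, -0.5000, -0.7071]
J6: z=[-0.7444, -0.1692, 0.6460] o=[1.7443, 1.2663, 0.2427] → [0.2329, 0.0538, 0.2824, -0.7444, -0.1692, 0.6460]
q̇ = J⁺·V = [0.5640, 0.8470, -0.0390, 0.3700, -0.1890, -0.3540]

0.5640 0.8470 -0.0390 0.3700 -0.1890 -0.3540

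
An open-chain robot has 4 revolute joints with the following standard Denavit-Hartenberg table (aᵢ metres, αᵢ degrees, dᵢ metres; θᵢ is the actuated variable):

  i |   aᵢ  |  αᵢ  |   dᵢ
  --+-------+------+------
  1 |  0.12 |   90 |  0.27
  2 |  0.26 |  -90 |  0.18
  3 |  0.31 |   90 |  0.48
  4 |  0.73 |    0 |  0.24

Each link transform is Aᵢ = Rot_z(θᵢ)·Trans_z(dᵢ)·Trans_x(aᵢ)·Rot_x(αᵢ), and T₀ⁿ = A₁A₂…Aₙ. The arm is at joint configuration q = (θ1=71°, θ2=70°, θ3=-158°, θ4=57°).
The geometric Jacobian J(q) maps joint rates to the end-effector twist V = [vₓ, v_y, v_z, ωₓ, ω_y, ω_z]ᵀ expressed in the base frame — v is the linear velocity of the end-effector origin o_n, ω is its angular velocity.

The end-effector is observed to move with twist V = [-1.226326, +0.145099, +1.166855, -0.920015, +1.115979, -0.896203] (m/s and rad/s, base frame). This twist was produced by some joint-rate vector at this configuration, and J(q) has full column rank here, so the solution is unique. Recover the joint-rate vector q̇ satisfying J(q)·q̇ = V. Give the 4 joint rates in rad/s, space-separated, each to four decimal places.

-0.3760 -0.6630 -0.8880 0.6150

o_n = [-0.1388, -1.0866, 0.1869]
J₁: ẑ×o_n = [1.0866, -0.1388, 0.0000], ω = ẑ
J2: z=[0.9455, -0.3256, 0.0000] o=[0.0391, 0.1135, 0.2700] → [0.0271, 0.0786, -1.1926, 0.9455, -0.3256, 0.0000]
J3: z=[-0.3059, -0.8885, 0.3420] o=[0.2382, 0.1389, 0.5143] → [0.7101, -0.2291, 0.0400, -0.3059, -0.8885, 0.3420]
J4: z=[-0.9184, 0.1807, -0.3520] o=[0.1692, -0.4183, 0.4084] → [-0.2753, -0.0950, 0.6694, -0.9184, 0.1807, -0.3520]
q̇ = J⁺·V = [-0.3760, -0.6630, -0.8880, 0.6150]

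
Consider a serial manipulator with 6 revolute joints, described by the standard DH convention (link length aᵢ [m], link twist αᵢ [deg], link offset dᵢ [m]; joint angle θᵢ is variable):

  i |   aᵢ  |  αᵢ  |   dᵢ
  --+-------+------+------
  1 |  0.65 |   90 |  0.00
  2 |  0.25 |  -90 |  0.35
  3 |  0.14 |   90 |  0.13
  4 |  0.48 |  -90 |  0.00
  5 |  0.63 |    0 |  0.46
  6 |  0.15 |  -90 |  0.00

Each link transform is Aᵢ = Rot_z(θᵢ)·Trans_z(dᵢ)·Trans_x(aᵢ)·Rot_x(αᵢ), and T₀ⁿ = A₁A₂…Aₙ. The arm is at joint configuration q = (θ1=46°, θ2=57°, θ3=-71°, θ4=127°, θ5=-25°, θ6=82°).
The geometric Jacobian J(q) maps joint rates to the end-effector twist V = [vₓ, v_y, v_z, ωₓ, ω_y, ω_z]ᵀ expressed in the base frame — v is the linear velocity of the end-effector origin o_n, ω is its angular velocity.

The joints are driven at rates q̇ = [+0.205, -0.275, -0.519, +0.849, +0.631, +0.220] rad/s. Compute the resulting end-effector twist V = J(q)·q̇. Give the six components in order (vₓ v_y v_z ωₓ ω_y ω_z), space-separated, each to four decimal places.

0.0821 1.3577 0.2825 -0.2479 0.6663 -1.2154

o_n = [-0.3912, 0.2626, 0.2628]
J₁: ẑ×o_n = [-0.2626, -0.3912, 0.0000], ω = ẑ
J2: z=[0.7193, -0.6947, 0.0000] o=[0.4515, 0.4676, 0.0000] → [-0.1826, -0.1890, -0.7329, 0.7193, -0.6947, 0.0000]
J3: z=[-0.5826, -0.6033, 0.5446] o=[0.7979, 0.3224, 0.2097] → [0.0005, -0.6167, -0.6825, -0.5826, -0.6033, 0.5446]
J4: z=[-0.1235, -0.5966, -0.7930] o=[0.8346, 0.1699, 0.3187] → [0.1069, 0.9651, -0.7427, -0.1235, -0.5966, -0.7930]
J5: z=[-0.2910, 0.7858, -0.5458] o=[0.3792, 0.0915, 0.4486] → [-0.0526, 0.3664, 0.5556, -0.2910, 0.7858, -0.5458]
J6: z=[-0.2910, 0.7858, -0.5458] o=[-0.3292, 0.2009, 0.1409] → [0.1294, 0.0693, 0.0307, -0.2910, 0.7858, -0.5458]
V = J·q̇ = [0.0821, 1.3577, 0.2825, -0.2479, 0.6663, -1.2154]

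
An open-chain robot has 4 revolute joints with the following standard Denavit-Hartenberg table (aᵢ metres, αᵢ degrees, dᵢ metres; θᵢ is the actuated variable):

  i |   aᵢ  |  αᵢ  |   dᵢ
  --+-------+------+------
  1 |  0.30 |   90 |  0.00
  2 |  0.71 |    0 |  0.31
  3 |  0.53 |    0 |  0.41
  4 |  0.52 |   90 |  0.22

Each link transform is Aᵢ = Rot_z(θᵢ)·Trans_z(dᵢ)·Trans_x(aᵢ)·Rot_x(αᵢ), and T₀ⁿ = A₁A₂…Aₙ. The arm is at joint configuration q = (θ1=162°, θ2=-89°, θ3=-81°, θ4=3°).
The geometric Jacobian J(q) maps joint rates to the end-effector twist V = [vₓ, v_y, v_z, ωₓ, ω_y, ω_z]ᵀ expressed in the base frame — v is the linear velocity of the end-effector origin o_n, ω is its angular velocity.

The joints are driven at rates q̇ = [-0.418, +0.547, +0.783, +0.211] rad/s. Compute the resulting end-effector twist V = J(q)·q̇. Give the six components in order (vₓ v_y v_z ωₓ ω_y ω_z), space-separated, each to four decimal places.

o_n = [0.9717, 0.6727, -0.9189]
J₁: ẑ×o_n = [-0.6727, 0.9717, 0.0000], ω = ẑ
J2: z=[0.3090, 0.9511, 0.0000] o=[-0.2853, 0.0927, 0.0000] → [-0.8739, 0.2840, -1.0162, 0.3090, 0.9511, 0.0000]
J3: z=[0.3090, 0.9511, 0.0000] o=[-0.2013, 0.3914, -0.7099] → [-0.1988, 0.0646, -1.0286, 0.3090, 0.9511, 0.0000]
J4: z=[0.3090, 0.9511, 0.0000] o=[0.4218, 0.6200, -0.8019] → [-0.1112, 0.0361, -0.5067, 0.3090, 0.9511, 0.0000]
V = J·q̇ = [-0.3760, -0.1926, -1.4682, 0.4762, 1.4656, -0.4180]

-0.3760 -0.1926 -1.4682 0.4762 1.4656 -0.4180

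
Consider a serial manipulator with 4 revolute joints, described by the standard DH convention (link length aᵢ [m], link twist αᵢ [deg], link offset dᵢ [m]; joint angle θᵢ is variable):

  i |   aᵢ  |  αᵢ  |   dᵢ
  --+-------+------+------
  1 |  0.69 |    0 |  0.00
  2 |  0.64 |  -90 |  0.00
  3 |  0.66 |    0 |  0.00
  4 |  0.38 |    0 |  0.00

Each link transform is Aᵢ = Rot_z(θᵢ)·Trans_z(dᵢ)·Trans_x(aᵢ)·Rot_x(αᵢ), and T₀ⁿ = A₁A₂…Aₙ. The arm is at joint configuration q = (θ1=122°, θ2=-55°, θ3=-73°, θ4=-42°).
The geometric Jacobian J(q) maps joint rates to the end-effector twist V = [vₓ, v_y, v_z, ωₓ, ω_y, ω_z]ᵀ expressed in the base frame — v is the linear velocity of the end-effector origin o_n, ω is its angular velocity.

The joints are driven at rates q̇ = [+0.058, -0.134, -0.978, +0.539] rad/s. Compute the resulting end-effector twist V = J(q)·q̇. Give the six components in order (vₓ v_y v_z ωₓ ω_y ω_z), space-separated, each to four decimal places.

-0.2872 -0.7486 0.1182 0.4041 -0.1715 -0.0760

o_n = [-0.1029, 1.2041, 0.9756]
J₁: ẑ×o_n = [-1.2041, -0.1029, 0.0000], ω = ẑ
J2: z=[0.0000, 0.0000, 1.0000] o=[-0.3656, 0.5852, 0.0000] → [-0.6189, 0.2627, 0.0000, 0.0000, 0.0000, 1.0000]
J3: z=[-0.9205, 0.3907, 0.0000] o=[-0.1156, 1.1743, 0.0000] → [0.3812, 0.8980, -0.0324, -0.9205, 0.3907, 0.0000]
J4: z=[-0.9205, 0.3907, 0.0000] o=[-0.0402, 1.3519, 0.6312] → [0.1346, 0.3170, 0.1606, -0.9205, 0.3907, 0.0000]
V = J·q̇ = [-0.2872, -0.7486, 0.1182, 0.4041, -0.1715, -0.0760]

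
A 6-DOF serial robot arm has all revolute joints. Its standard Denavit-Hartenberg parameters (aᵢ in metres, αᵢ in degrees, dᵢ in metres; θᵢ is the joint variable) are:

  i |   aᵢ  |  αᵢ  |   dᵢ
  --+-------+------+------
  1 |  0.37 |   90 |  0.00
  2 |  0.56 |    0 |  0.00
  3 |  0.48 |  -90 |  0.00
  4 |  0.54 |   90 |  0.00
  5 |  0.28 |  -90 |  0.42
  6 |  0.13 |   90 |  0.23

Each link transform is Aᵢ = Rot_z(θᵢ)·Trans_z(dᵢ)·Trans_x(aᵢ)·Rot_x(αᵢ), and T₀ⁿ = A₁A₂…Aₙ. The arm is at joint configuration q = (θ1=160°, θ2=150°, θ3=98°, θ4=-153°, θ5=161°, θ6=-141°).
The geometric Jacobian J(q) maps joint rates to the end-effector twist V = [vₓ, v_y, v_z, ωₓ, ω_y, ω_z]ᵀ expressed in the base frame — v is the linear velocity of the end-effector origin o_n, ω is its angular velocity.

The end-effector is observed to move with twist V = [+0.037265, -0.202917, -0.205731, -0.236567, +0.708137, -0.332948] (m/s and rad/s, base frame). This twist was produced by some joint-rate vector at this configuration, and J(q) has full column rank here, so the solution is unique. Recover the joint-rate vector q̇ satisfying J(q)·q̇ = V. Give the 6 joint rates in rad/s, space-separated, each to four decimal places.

o_n = [0.1357, -0.3823, 0.3503]
J₁: ẑ×o_n = [0.3823, 0.1357, -0.0000], ω = ẑ
J2: z=[0.3420, 0.9397, 0.0000] o=[-0.3477, 0.1265, 0.0000] → [0.3291, -0.1198, -0.6283, 0.3420, 0.9397, 0.0000]
J3: z=[0.3420, 0.9397, 0.0000] o=[0.1080, -0.0393, 0.2800] → [0.0660, -0.0240, -0.1433, 0.3420, 0.9397, 0.0000]
J4: z=[-0.8713, 0.3171, -0.3746] o=[0.2770, -0.1008, -0.1650] → [0.0580, 0.5019, 0.2900, -0.8713, 0.3171, -0.3746]
J5: z=[-0.4646, -0.7791, 0.4209] o=[0.1915, 0.1912, 0.2811] → [0.1875, 0.0087, 0.2230, -0.4646, -0.7791, 0.4209]
J6: z=[0.8754, -0.4759, 0.0852] o=[-0.0411, -0.2503, 0.2050] → [-0.0579, -0.1121, -0.0314, 0.8754, -0.4759, 0.0852]
q̇ = J⁺·V = [-0.6560, 0.2850, 0.7900, -0.2690, 0.6520, -0.6120]

-0.6560 0.2850 0.7900 -0.2690 0.6520 -0.6120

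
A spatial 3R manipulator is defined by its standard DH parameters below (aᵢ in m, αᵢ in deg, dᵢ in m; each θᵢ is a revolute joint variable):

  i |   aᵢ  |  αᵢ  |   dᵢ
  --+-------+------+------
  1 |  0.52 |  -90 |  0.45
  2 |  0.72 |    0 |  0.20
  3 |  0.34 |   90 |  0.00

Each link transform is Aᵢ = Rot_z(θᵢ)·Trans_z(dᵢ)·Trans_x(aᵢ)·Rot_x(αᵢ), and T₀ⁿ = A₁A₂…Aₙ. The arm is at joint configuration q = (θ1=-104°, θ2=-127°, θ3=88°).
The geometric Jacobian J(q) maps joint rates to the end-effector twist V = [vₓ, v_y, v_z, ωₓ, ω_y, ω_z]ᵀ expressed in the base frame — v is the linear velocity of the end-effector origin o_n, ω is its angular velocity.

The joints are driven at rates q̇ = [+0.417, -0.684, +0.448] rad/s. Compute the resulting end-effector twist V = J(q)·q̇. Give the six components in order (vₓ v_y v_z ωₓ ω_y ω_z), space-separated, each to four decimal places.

0.2695 0.4761 -0.2340 -0.2290 0.0571 0.4170

o_n = [0.1092, -0.3889, 1.2390]
J₁: ẑ×o_n = [0.3889, 0.1092, -0.0000], ω = ẑ
J2: z=[0.9703, -0.2419, 0.0000] o=[-0.1258, -0.5046, 0.4500] → [-0.1909, -0.7656, 0.1691, 0.9703, -0.2419, 0.0000]
J3: z=[0.9703, -0.2419, 0.0000] o=[0.1731, -0.1325, 1.0250] → [-0.0518, -0.2076, -0.2642, 0.9703, -0.2419, 0.0000]
V = J·q̇ = [0.2695, 0.4761, -0.2340, -0.2290, 0.0571, 0.4170]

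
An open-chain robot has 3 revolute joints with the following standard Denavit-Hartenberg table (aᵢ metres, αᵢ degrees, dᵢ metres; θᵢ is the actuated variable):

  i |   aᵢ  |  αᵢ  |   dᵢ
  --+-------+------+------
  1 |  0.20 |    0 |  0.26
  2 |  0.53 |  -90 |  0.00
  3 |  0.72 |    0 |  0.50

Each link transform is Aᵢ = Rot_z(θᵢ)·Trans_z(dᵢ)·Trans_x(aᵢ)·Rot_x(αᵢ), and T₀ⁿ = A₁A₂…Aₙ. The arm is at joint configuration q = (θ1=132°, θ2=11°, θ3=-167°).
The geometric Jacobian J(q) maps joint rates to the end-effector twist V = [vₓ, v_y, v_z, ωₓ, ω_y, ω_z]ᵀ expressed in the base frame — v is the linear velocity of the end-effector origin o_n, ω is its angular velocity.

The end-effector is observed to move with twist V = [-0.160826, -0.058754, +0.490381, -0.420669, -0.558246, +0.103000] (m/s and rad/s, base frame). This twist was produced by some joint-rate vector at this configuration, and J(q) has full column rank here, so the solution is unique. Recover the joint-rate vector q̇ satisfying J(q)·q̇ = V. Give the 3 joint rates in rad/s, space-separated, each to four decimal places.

0.8220 -0.7190 0.6990

o_n = [-0.2977, -0.3539, 0.4220]
J₁: ẑ×o_n = [0.3539, -0.2977, 0.0000], ω = ẑ
J2: z=[0.0000, 0.0000, 1.0000] o=[-0.1338, 0.1486, 0.2600] → [0.5026, -0.1639, 0.0000, 0.0000, 0.0000, 1.0000]
J3: z=[-0.6018, -0.7986, 0.0000] o=[-0.5571, 0.4676, 0.2600] → [-0.1294, 0.0975, 0.7015, -0.6018, -0.7986, 0.0000]
q̇ = J⁺·V = [0.8220, -0.7190, 0.6990]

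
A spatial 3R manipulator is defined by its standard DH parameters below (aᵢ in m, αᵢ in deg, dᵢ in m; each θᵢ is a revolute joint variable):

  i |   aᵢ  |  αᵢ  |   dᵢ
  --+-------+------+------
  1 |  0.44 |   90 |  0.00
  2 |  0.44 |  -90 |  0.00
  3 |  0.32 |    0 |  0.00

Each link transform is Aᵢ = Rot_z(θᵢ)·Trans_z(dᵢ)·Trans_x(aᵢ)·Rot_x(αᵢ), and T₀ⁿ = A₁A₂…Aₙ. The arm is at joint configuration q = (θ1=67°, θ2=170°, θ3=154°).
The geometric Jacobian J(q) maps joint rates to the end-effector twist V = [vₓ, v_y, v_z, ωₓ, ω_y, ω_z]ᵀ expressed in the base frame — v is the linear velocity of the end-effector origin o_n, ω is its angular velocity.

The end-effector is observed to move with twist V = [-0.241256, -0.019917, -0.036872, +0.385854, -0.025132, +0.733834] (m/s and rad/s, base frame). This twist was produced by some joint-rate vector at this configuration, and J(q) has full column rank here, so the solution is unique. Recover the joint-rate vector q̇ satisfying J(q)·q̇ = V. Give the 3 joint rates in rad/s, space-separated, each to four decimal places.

o_n = [-0.0158, 0.3217, 0.0265]
J₁: ẑ×o_n = [-0.3217, -0.0158, 0.0000], ω = ẑ
J2: z=[0.9205, -0.3907, 0.0000] o=[0.1719, 0.4050, 0.0000] → [-0.0103, -0.0244, -0.1501, 0.9205, -0.3907, 0.0000]
J3: z=[-0.0678, -0.1598, -0.9848] o=[0.0026, 0.0062, 0.0764] → [0.3187, 0.0148, -0.0244, -0.0678, -0.1598, -0.9848]
q̇ = J⁺·V = [0.0100, 0.3650, -0.7350]

0.0100 0.3650 -0.7350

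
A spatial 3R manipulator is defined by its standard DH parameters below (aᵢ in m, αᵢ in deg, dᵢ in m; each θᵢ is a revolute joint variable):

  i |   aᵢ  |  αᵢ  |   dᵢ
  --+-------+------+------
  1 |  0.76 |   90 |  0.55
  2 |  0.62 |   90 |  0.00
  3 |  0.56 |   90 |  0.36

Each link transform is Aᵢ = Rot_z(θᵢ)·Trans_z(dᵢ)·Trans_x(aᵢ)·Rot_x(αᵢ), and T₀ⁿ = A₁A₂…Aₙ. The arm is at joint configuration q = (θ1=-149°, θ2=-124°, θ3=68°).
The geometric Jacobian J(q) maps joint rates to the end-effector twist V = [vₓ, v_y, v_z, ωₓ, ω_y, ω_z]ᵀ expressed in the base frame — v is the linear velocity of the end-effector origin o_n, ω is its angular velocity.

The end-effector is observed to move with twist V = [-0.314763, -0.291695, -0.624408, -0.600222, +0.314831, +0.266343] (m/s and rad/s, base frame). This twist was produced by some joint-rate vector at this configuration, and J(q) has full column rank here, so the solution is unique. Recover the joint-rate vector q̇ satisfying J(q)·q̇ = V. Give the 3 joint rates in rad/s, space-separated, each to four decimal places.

0.5040 0.5790 -0.4250

o_n = [-0.2653, 0.4463, 0.0634]
J₁: ẑ×o_n = [-0.4463, -0.2653, 0.0000], ω = ẑ
J2: z=[-0.5150, 0.8572, 0.0000] o=[-0.6514, -0.3914, 0.5500] → [-0.4171, -0.2506, -0.7625, -0.5150, 0.8572, 0.0000]
J3: z=[0.7106, 0.4270, 0.5592] o=[-0.3543, -0.2129, 0.0360] → [-0.3569, 0.0303, 0.4305, 0.7106, 0.4270, 0.5592]
q̇ = J⁺·V = [0.5040, 0.5790, -0.4250]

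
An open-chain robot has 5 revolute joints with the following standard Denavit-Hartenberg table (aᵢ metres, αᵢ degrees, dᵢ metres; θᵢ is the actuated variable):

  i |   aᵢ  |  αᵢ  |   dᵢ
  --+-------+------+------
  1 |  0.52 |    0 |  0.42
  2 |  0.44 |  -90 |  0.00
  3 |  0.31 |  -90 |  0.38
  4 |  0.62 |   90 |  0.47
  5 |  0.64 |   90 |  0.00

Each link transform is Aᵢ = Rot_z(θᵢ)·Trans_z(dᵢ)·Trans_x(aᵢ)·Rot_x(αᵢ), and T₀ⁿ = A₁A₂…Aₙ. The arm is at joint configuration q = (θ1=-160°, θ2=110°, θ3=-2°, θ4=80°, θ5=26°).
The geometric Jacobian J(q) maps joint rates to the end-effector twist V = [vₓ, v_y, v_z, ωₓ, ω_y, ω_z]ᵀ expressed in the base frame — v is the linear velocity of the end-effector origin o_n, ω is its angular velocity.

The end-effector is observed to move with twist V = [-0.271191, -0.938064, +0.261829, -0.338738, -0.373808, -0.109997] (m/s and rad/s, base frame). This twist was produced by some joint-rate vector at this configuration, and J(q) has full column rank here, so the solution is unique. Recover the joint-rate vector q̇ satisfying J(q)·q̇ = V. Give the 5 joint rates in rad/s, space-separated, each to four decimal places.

-0.2440 -0.8640 -0.5180 -0.9950 0.1050

o_n = [-0.4671, -1.4435, -0.3120]
J₁: ẑ×o_n = [1.4435, -0.4671, 0.0000], ω = ẑ
J2: z=[0.0000, 0.0000, 1.0000] o=[-0.4886, -0.1779, 0.4200] → [1.2657, 0.0215, -0.0000, 0.0000, 0.0000, 1.0000]
J3: z=[0.7660, 0.6428, 0.0000] o=[-0.2058, -0.5149, 0.4200] → [-0.4705, 0.5608, -0.5434, 0.7660, 0.6428, 0.0000]
J4: z=[0.0224, -0.0267, -0.9994] o=[0.2844, -0.5080, 0.4308] → [-0.9151, 0.7677, -0.0411, 0.0224, -0.0267, -0.9994]
J5: z=[0.7657, -0.6423, 0.0344] o=[-0.1036, -0.9954, -0.0351] → [0.1933, 0.1995, -0.5766, 0.7657, -0.6423, 0.0344]
q̇ = J⁺·V = [-0.2440, -0.8640, -0.5180, -0.9950, 0.1050]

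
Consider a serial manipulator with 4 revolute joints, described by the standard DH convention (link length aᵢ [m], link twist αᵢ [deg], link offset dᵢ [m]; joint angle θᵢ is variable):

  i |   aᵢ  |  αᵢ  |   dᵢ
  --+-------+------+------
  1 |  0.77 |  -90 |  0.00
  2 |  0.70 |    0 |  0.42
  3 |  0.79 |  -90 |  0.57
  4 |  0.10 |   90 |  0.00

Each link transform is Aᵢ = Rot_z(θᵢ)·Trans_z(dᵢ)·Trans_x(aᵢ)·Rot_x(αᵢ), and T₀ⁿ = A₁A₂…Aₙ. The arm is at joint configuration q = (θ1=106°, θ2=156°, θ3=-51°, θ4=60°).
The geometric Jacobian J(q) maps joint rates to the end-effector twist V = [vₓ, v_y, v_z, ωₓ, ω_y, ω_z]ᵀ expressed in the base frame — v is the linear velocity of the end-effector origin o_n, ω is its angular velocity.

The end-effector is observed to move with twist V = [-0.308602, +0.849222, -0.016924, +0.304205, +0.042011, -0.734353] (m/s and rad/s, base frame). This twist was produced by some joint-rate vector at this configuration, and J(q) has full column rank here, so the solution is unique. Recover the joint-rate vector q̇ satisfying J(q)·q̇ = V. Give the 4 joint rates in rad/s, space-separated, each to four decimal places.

-0.7460 0.0710 -0.3750 0.0450

o_n = [-0.8445, -0.3325, -1.0961]
J₁: ẑ×o_n = [0.3325, -0.8445, 0.0000], ω = ẑ
J2: z=[-0.9613, -0.2756, 0.0000] o=[-0.2122, 0.7402, 0.0000] → [0.3021, -1.0536, 0.8569, -0.9613, -0.2756, 0.0000]
J3: z=[-0.9613, -0.2756, 0.0000] o=[-0.4397, 0.0097, -0.2847] → [0.2236, -0.7799, 0.2174, -0.9613, -0.2756, 0.0000]
J4: z=[0.2662, -0.9285, 0.2588] o=[-0.9313, -0.3440, -1.0478] → [0.0419, 0.0353, 0.0837, 0.2662, -0.9285, 0.2588]
q̇ = J⁺·V = [-0.7460, 0.0710, -0.3750, 0.0450]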